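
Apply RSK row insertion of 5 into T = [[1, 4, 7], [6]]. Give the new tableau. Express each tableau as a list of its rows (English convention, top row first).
In row 1, 5 replaces 7 (the leftmost entry greater than 5); 7 is bumped to row 2. 7 is appended to row 2. The new tableau is [[1, 4, 5], [6, 7]].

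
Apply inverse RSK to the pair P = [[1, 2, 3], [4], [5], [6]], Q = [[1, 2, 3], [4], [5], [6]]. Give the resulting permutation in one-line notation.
Reverse the RSK construction: for i from n down to 1, find the cell of Q containing i, remove the entry at that cell from P, and reverse-bump it up through P; the value ejected from row 1 is w(i).

Step i=6: Q has 6 at row 4, column 1; remove 6 from row 4 of P and reverse-bump: 6 enters row 3 and ejects 5; 5 enters row 2 and ejects 4; 4 enters row 1 and ejects 3. So w(6) = 3. P is now [[1, 2, 4], [5], [6]].
Step i=5: Q has 5 at row 3, column 1; remove 6 from row 3 of P and reverse-bump: 6 enters row 2 and ejects 5; 5 enters row 1 and ejects 4. So w(5) = 4. P is now [[1, 2, 5], [6]].
Step i=4: Q has 4 at row 2, column 1; remove 6 from row 2 of P and reverse-bump: 6 enters row 1 and ejects 5. So w(4) = 5. P is now [[1, 2, 6]].
Step i=3: Q has 3 at row 1, column 3; remove that cell from P, ejecting 6. So w(3) = 6. P is now [[1, 2]].
Step i=2: Q has 2 at row 1, column 2; remove that cell from P, ejecting 2. So w(2) = 2. P is now [[1]].
Step i=1: Q has 1 at row 1, column 1; remove that cell from P, ejecting 1. So w(1) = 1. P is now [].

So w = 1 2 6 5 4 3.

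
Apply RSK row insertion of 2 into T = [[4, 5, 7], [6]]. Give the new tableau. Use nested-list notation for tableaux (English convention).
In row 1, 2 replaces 4 (the leftmost entry greater than 2); 4 is bumped to row 2. In row 2, 4 replaces 6 (the leftmost entry greater than 4); 6 is bumped to row 3. 6 starts a new row 3. The new tableau is [[2, 5, 7], [4], [6]].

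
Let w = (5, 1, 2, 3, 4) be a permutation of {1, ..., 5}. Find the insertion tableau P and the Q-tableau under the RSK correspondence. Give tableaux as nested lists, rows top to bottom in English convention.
Insert each entry of the permutation into P by Schensted row insertion, recording in Q the position of each new cell.

Insert 5: appended to row 1. P = [[5]].
Insert 1: 1 bumps 5 from row 1; 5 starts row 2. P = [[1], [5]].
Insert 2: appended to row 1. P = [[1, 2], [5]].
Insert 3: appended to row 1. P = [[1, 2, 3], [5]].
Insert 4: appended to row 1. P = [[1, 2, 3, 4], [5]].

So P = [[1, 2, 3, 4], [5]], Q = [[1, 3, 4, 5], [2]].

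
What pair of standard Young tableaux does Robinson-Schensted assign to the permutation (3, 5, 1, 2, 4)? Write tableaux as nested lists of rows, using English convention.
P = [[1, 2, 4], [3, 5]], Q = [[1, 2, 5], [3, 4]]

Insert each entry of the permutation into P by Schensted row insertion, recording in Q the position of each new cell.

Insert 3: appended to row 1. P = [[3]].
Insert 5: appended to row 1. P = [[3, 5]].
Insert 1: 1 bumps 3 from row 1; 3 starts row 2. P = [[1, 5], [3]].
Insert 2: 2 bumps 5 from row 1; 5 appends to row 2. P = [[1, 2], [3, 5]].
Insert 4: appended to row 1. P = [[1, 2, 4], [3, 5]].

So P = [[1, 2, 4], [3, 5]], Q = [[1, 2, 5], [3, 4]].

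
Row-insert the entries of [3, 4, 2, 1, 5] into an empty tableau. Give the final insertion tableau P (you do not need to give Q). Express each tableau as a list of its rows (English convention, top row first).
P = [[1, 4, 5], [2], [3]]

Insert 3: appended to row 1. P = [[3]].
Insert 4: appended to row 1. P = [[3, 4]].
Insert 2: 2 bumps 3 from row 1; 3 starts row 2. P = [[2, 4], [3]].
Insert 1: 1 bumps 2 from row 1; 2 bumps 3 from row 2; 3 starts row 3. P = [[1, 4], [2], [3]].
Insert 5: appended to row 1. P = [[1, 4, 5], [2], [3]].

So P = [[1, 4, 5], [2], [3]].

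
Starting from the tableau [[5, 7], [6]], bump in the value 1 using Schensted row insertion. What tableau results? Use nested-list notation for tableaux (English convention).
[[1, 7], [5], [6]]

In row 1, 1 replaces 5 (the leftmost entry greater than 1); 5 is bumped to row 2. In row 2, 5 replaces 6 (the leftmost entry greater than 5); 6 is bumped to row 3. 6 starts a new row 3. The new tableau is [[1, 7], [5], [6]].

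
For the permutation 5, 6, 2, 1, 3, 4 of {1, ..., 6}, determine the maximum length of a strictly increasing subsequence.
3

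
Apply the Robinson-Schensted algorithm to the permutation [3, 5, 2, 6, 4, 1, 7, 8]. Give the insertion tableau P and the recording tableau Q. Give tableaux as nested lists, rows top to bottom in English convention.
Insert each entry of the permutation into P by Schensted row insertion, recording in Q the position of each new cell.

Insert 3: appended to row 1. P = [[3]].
Insert 5: appended to row 1. P = [[3, 5]].
Insert 2: 2 bumps 3 from row 1; 3 starts row 2. P = [[2, 5], [3]].
Insert 6: appended to row 1. P = [[2, 5, 6], [3]].
Insert 4: 4 bumps 5 from row 1; 5 appends to row 2. P = [[2, 4, 6], [3, 5]].
Insert 1: 1 bumps 2 from row 1; 2 bumps 3 from row 2; 3 starts row 3. P = [[1, 4, 6], [2, 5], [3]].
Insert 7: appended to row 1. P = [[1, 4, 6, 7], [2, 5], [3]].
Insert 8: appended to row 1. P = [[1, 4, 6, 7, 8], [2, 5], [3]].

So P = [[1, 4, 6, 7, 8], [2, 5], [3]], Q = [[1, 2, 4, 7, 8], [3, 5], [6]].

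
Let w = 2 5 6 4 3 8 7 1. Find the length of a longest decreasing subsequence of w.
4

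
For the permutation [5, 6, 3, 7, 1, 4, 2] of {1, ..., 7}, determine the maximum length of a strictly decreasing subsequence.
3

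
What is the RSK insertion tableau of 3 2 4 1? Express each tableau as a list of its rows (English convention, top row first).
Insert 3: appended to row 1. P = [[3]].
Insert 2: 2 bumps 3 from row 1; 3 starts row 2. P = [[2], [3]].
Insert 4: appended to row 1. P = [[2, 4], [3]].
Insert 1: 1 bumps 2 from row 1; 2 bumps 3 from row 2; 3 starts row 3. P = [[1, 4], [2], [3]].

So P = [[1, 4], [2], [3]].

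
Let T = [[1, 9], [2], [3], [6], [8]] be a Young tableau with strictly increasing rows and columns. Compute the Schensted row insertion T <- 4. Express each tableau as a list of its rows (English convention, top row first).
In row 1, 4 replaces 9 (the leftmost entry greater than 4); 9 is bumped to row 2. 9 is appended to row 2. The new tableau is [[1, 4], [2, 9], [3], [6], [8]].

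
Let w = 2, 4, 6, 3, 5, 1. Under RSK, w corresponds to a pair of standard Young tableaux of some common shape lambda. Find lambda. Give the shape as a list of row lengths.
[3, 2, 1]

Row-insert each entry into an empty tableau.

After inserting 2: P = [[2]].
After inserting 4: P = [[2, 4]].
After inserting 6: P = [[2, 4, 6]].
After inserting 3: P = [[2, 3, 6], [4]].
After inserting 5: P = [[2, 3, 5], [4, 6]].
After inserting 1: P = [[1, 3, 5], [2, 6], [4]].

The final insertion tableau P = [[1, 3, 5], [2, 6], [4]] has shape [3, 2, 1].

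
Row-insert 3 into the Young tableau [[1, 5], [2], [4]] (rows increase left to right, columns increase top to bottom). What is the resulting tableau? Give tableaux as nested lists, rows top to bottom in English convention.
[[1, 3], [2, 5], [4]]

In row 1, 3 replaces 5 (the leftmost entry greater than 3); 5 is bumped to row 2. 5 is appended to row 2. The new tableau is [[1, 3], [2, 5], [4]].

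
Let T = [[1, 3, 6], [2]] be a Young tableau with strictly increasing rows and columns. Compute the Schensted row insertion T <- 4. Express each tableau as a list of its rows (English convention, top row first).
In row 1, 4 replaces 6 (the leftmost entry greater than 4); 6 is bumped to row 2. 6 is appended to row 2. The new tableau is [[1, 3, 4], [2, 6]].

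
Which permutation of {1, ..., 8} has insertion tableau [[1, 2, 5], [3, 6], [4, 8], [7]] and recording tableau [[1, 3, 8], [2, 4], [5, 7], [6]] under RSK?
Reverse the RSK construction: for i from n down to 1, find the cell of Q containing i, remove the entry at that cell from P, and reverse-bump it up through P; the value ejected from row 1 is w(i).

Step i=8: Q has 8 at row 1, column 3; remove that cell from P, ejecting 5. So w(8) = 5. P is now [[1, 2], [3, 6], [4, 8], [7]].
Step i=7: Q has 7 at row 3, column 2; remove 8 from row 3 of P and reverse-bump: 8 enters row 2 and ejects 6; 6 enters row 1 and ejects 2. So w(7) = 2. P is now [[1, 6], [3, 8], [4], [7]].
Step i=6: Q has 6 at row 4, column 1; remove 7 from row 4 of P and reverse-bump: 7 enters row 3 and ejects 4; 4 enters row 2 and ejects 3; 3 enters row 1 and ejects 1. So w(6) = 1. P is now [[3, 6], [4, 8], [7]].
Step i=5: Q has 5 at row 3, column 1; remove 7 from row 3 of P and reverse-bump: 7 enters row 2 and ejects 4; 4 enters row 1 and ejects 3. So w(5) = 3. P is now [[4, 6], [7, 8]].
Step i=4: Q has 4 at row 2, column 2; remove 8 from row 2 of P and reverse-bump: 8 enters row 1 and ejects 6. So w(4) = 6. P is now [[4, 8], [7]].
Step i=3: Q has 3 at row 1, column 2; remove that cell from P, ejecting 8. So w(3) = 8. P is now [[4], [7]].
Step i=2: Q has 2 at row 2, column 1; remove 7 from row 2 of P and reverse-bump: 7 enters row 1 and ejects 4. So w(2) = 4. P is now [[7]].
Step i=1: Q has 1 at row 1, column 1; remove that cell from P, ejecting 7. So w(1) = 7. P is now [].

So w = 7 4 8 6 3 1 2 5.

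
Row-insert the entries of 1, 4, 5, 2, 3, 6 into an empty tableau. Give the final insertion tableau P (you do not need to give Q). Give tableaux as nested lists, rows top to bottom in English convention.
P = [[1, 2, 3, 6], [4, 5]]

Insert 1: appended to row 1. P = [[1]].
Insert 4: appended to row 1. P = [[1, 4]].
Insert 5: appended to row 1. P = [[1, 4, 5]].
Insert 2: 2 bumps 4 from row 1; 4 starts row 2. P = [[1, 2, 5], [4]].
Insert 3: 3 bumps 5 from row 1; 5 appends to row 2. P = [[1, 2, 3], [4, 5]].
Insert 6: appended to row 1. P = [[1, 2, 3, 6], [4, 5]].

So P = [[1, 2, 3, 6], [4, 5]].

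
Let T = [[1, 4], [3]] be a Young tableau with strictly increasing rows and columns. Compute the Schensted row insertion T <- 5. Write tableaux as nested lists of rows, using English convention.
5 is larger than every entry of row 1, so it is appended to row 1. The new tableau is [[1, 4, 5], [3]].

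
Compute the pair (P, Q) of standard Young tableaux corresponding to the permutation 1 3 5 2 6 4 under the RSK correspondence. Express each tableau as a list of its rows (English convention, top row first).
Insert each entry of the permutation into P by Schensted row insertion, recording in Q the position of each new cell.

Insert 1: appended to row 1. P = [[1]].
Insert 3: appended to row 1. P = [[1, 3]].
Insert 5: appended to row 1. P = [[1, 3, 5]].
Insert 2: 2 bumps 3 from row 1; 3 starts row 2. P = [[1, 2, 5], [3]].
Insert 6: appended to row 1. P = [[1, 2, 5, 6], [3]].
Insert 4: 4 bumps 5 from row 1; 5 appends to row 2. P = [[1, 2, 4, 6], [3, 5]].

So P = [[1, 2, 4, 6], [3, 5]], Q = [[1, 2, 3, 5], [4, 6]].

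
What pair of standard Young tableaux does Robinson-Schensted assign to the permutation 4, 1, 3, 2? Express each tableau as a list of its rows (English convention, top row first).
Insert each entry of the permutation into P by Schensted row insertion, recording in Q the position of each new cell.

Insert 4: appended to row 1. P = [[4]].
Insert 1: 1 bumps 4 from row 1; 4 starts row 2. P = [[1], [4]].
Insert 3: appended to row 1. P = [[1, 3], [4]].
Insert 2: 2 bumps 3 from row 1; 3 bumps 4 from row 2; 4 starts row 3. P = [[1, 2], [3], [4]].

So P = [[1, 2], [3], [4]], Q = [[1, 3], [2], [4]].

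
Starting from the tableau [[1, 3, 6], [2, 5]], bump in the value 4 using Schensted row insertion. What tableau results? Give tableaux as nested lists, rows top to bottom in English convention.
In row 1, 4 replaces 6 (the leftmost entry greater than 4); 6 is bumped to row 2. 6 is appended to row 2. The new tableau is [[1, 3, 4], [2, 5, 6]].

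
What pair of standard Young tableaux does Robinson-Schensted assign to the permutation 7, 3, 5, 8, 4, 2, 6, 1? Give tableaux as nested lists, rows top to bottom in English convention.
P = [[1, 4, 6], [2, 8], [3], [5], [7]], Q = [[1, 3, 4], [2, 7], [5], [6], [8]]

Insert each entry of the permutation into P by Schensted row insertion, recording in Q the position of each new cell.

Insert 7: appended to row 1. P = [[7]], Q = [[1]].
Insert 3: 3 bumps 7 from row 1; 7 starts row 2. P = [[3], [7]], Q = [[1], [2]].
Insert 5: appended to row 1. P = [[3, 5], [7]], Q = [[1, 3], [2]].
Insert 8: appended to row 1. P = [[3, 5, 8], [7]], Q = [[1, 3, 4], [2]].
Insert 4: 4 bumps 5 from row 1; 5 bumps 7 from row 2; 7 starts row 3. P = [[3, 4, 8], [5], [7]], Q = [[1, 3, 4], [2], [5]].
Insert 2: 2 bumps 3 from row 1; 3 bumps 5 from row 2; 5 bumps 7 from row 3; 7 starts row 4. P = [[2, 4, 8], [3], [5], [7]], Q = [[1, 3, 4], [2], [5], [6]].
Insert 6: 6 bumps 8 from row 1; 8 appends to row 2. P = [[2, 4, 6], [3, 8], [5], [7]], Q = [[1, 3, 4], [2, 7], [5], [6]].
Insert 1: 1 bumps 2 from row 1; 2 bumps 3 from row 2; 3 bumps 5 from row 3; 5 bumps 7 from row 4; 7 starts row 5. P = [[1, 4, 6], [2, 8], [3], [5], [7]], Q = [[1, 3, 4], [2, 7], [5], [6], [8]].

So P = [[1, 4, 6], [2, 8], [3], [5], [7]], Q = [[1, 3, 4], [2, 7], [5], [6], [8]].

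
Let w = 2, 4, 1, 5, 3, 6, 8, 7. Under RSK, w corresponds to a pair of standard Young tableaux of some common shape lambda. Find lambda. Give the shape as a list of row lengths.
RSK row insertion gives P = [[1, 3, 5, 6, 7], [2, 4, 8]], which has shape [5, 3].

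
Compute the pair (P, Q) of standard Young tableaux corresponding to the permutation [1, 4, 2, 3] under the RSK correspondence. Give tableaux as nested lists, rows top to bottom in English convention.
Insert each entry of the permutation into P by Schensted row insertion, recording in Q the position of each new cell.

Insert 1: appended to row 1. P = [[1]].
Insert 4: appended to row 1. P = [[1, 4]].
Insert 2: 2 bumps 4 from row 1; 4 starts row 2. P = [[1, 2], [4]].
Insert 3: appended to row 1. P = [[1, 2, 3], [4]].

So P = [[1, 2, 3], [4]], Q = [[1, 2, 4], [3]].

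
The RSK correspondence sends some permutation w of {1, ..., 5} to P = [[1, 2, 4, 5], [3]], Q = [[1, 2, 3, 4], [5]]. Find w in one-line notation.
1 3 4 5 2

Reverse RSK: for i = n, n-1, ..., 1, locate i in Q, remove the corresponding corner cell from P, and reverse-bump its entry up through P; the value ejected from row 1 is w(i).

So w = 1 3 4 5 2.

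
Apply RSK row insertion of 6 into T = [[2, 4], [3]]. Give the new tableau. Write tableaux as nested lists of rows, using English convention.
[[2, 4, 6], [3]]

6 is larger than every entry of row 1, so it is appended to row 1. The new tableau is [[2, 4, 6], [3]].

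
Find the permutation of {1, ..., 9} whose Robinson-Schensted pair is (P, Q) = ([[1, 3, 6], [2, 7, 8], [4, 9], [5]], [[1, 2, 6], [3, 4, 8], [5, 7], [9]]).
Reverse the RSK construction: for i from n down to 1, find the cell of Q containing i, remove the entry at that cell from P, and reverse-bump it up through P; the value ejected from row 1 is w(i).

Step i=9: Q has 9 at row 4, column 1; remove 5 from row 4 of P and reverse-bump: 5 enters row 3 and ejects 4; 4 enters row 2 and ejects 2; 2 enters row 1 and ejects 1. So w(9) = 1. P is now [[2, 3, 6], [4, 7, 8], [5, 9]].
Step i=8: Q has 8 at row 2, column 3; remove 8 from row 2 of P and reverse-bump: 8 enters row 1 and ejects 6. So w(8) = 6. P is now [[2, 3, 8], [4, 7], [5, 9]].
Step i=7: Q has 7 at row 3, column 2; remove 9 from row 3 of P and reverse-bump: 9 enters row 2 and ejects 7; 7 enters row 1 and ejects 3. So w(7) = 3. P is now [[2, 7, 8], [4, 9], [5]].
Step i=6: Q has 6 at row 1, column 3; remove that cell from P, ejecting 8. So w(6) = 8. P is now [[2, 7], [4, 9], [5]].
Step i=5: Q has 5 at row 3, column 1; remove 5 from row 3 of P and reverse-bump: 5 enters row 2 and ejects 4; 4 enters row 1 and ejects 2. So w(5) = 2. P is now [[4, 7], [5, 9]].
Step i=4: Q has 4 at row 2, column 2; remove 9 from row 2 of P and reverse-bump: 9 enters row 1 and ejects 7. So w(4) = 7. P is now [[4, 9], [5]].
Step i=3: Q has 3 at row 2, column 1; remove 5 from row 2 of P and reverse-bump: 5 enters row 1 and ejects 4. So w(3) = 4. P is now [[5, 9]].
Step i=2: Q has 2 at row 1, column 2; remove that cell from P, ejecting 9. So w(2) = 9. P is now [[5]].
Step i=1: Q has 1 at row 1, column 1; remove that cell from P, ejecting 5. So w(1) = 5. P is now [].

So w = 5 9 4 7 2 8 3 6 1.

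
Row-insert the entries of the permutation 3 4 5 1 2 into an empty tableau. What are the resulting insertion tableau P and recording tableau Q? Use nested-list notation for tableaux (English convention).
P = [[1, 2, 5], [3, 4]], Q = [[1, 2, 3], [4, 5]]

Insert each entry of the permutation into P by Schensted row insertion, recording in Q the position of each new cell.

Insert 3: appended to row 1. P = [[3]].
Insert 4: appended to row 1. P = [[3, 4]].
Insert 5: appended to row 1. P = [[3, 4, 5]].
Insert 1: 1 bumps 3 from row 1; 3 starts row 2. P = [[1, 4, 5], [3]].
Insert 2: 2 bumps 4 from row 1; 4 appends to row 2. P = [[1, 2, 5], [3, 4]].

So P = [[1, 2, 5], [3, 4]], Q = [[1, 2, 3], [4, 5]].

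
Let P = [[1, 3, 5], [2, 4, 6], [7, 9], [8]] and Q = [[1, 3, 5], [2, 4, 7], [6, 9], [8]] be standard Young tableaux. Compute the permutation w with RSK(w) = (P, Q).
2 1 8 7 9 4 6 3 5

Reverse the RSK construction: for i from n down to 1, find the cell of Q containing i, remove the entry at that cell from P, and reverse-bump it up through P; the value ejected from row 1 is w(i).

Step i=9: Q has 9 at row 3, column 2; remove 9 from row 3 of P and reverse-bump: 9 enters row 2 and ejects 6; 6 enters row 1 and ejects 5. So w(9) = 5. P is now [[1, 3, 6], [2, 4, 9], [7], [8]].
Step i=8: Q has 8 at row 4, column 1; remove 8 from row 4 of P and reverse-bump: 8 enters row 3 and ejects 7; 7 enters row 2 and ejects 4; 4 enters row 1 and ejects 3. So w(8) = 3. P is now [[1, 4, 6], [2, 7, 9], [8]].
Step i=7: Q has 7 at row 2, column 3; remove 9 from row 2 of P and reverse-bump: 9 enters row 1 and ejects 6. So w(7) = 6. P is now [[1, 4, 9], [2, 7], [8]].
Step i=6: Q has 6 at row 3, column 1; remove 8 from row 3 of P and reverse-bump: 8 enters row 2 and ejects 7; 7 enters row 1 and ejects 4. So w(6) = 4. P is now [[1, 7, 9], [2, 8]].
Step i=5: Q has 5 at row 1, column 3; remove that cell from P, ejecting 9. So w(5) = 9. P is now [[1, 7], [2, 8]].
Step i=4: Q has 4 at row 2, column 2; remove 8 from row 2 of P and reverse-bump: 8 enters row 1 and ejects 7. So w(4) = 7. P is now [[1, 8], [2]].
Step i=3: Q has 3 at row 1, column 2; remove that cell from P, ejecting 8. So w(3) = 8. P is now [[1], [2]].
Step i=2: Q has 2 at row 2, column 1; remove 2 from row 2 of P and reverse-bump: 2 enters row 1 and ejects 1. So w(2) = 1. P is now [[2]].
Step i=1: Q has 1 at row 1, column 1; remove that cell from P, ejecting 2. So w(1) = 2. P is now [].

So w = 2 1 8 7 9 4 6 3 5.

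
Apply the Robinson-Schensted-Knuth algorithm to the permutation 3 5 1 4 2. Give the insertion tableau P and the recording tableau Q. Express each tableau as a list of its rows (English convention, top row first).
P = [[1, 2], [3, 4], [5]], Q = [[1, 2], [3, 4], [5]]

Insert each entry of the permutation into P by Schensted row insertion, recording in Q the position of each new cell.

Insert 3: appended to row 1. P = [[3]].
Insert 5: appended to row 1. P = [[3, 5]].
Insert 1: 1 bumps 3 from row 1; 3 starts row 2. P = [[1, 5], [3]].
Insert 4: 4 bumps 5 from row 1; 5 appends to row 2. P = [[1, 4], [3, 5]].
Insert 2: 2 bumps 4 from row 1; 4 bumps 5 from row 2; 5 starts row 3. P = [[1, 2], [3, 4], [5]].

So P = [[1, 2], [3, 4], [5]], Q = [[1, 2], [3, 4], [5]].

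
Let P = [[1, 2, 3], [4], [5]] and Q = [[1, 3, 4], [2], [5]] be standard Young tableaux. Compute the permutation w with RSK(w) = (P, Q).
5 1 2 4 3

Reverse the RSK construction: for i from n down to 1, find the cell of Q containing i, remove the entry at that cell from P, and reverse-bump it up through P; the value ejected from row 1 is w(i).

Step i=5: Q has 5 at row 3, column 1; remove 5 from row 3 of P and reverse-bump: 5 enters row 2 and ejects 4; 4 enters row 1 and ejects 3. So w(5) = 3. P is now [[1, 2, 4], [5]].
Step i=4: Q has 4 at row 1, column 3; remove that cell from P, ejecting 4. So w(4) = 4. P is now [[1, 2], [5]].
Step i=3: Q has 3 at row 1, column 2; remove that cell from P, ejecting 2. So w(3) = 2. P is now [[1], [5]].
Step i=2: Q has 2 at row 2, column 1; remove 5 from row 2 of P and reverse-bump: 5 enters row 1 and ejects 1. So w(2) = 1. P is now [[5]].
Step i=1: Q has 1 at row 1, column 1; remove that cell from P, ejecting 5. So w(1) = 5. P is now [].

So w = 5 1 2 4 3.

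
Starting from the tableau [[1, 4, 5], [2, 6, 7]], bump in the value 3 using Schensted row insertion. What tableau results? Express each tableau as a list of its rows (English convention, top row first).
In row 1, 3 replaces 4 (the leftmost entry greater than 3); 4 is bumped to row 2. In row 2, 4 replaces 6 (the leftmost entry greater than 4); 6 is bumped to row 3. 6 starts a new row 3. The new tableau is [[1, 3, 5], [2, 4, 7], [6]].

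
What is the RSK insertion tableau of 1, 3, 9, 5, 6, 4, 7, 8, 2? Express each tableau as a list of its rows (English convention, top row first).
P = [[1, 2, 4, 6, 7, 8], [3], [5], [9]]

Insert 1: appended to row 1. P = [[1]].
Insert 3: appended to row 1. P = [[1, 3]].
Insert 9: appended to row 1. P = [[1, 3, 9]].
Insert 5: 5 bumps 9 from row 1; 9 starts row 2. P = [[1, 3, 5], [9]].
Insert 6: appended to row 1. P = [[1, 3, 5, 6], [9]].
Insert 4: 4 bumps 5 from row 1; 5 bumps 9 from row 2; 9 starts row 3. P = [[1, 3, 4, 6], [5], [9]].
Insert 7: appended to row 1. P = [[1, 3, 4, 6, 7], [5], [9]].
Insert 8: appended to row 1. P = [[1, 3, 4, 6, 7, 8], [5], [9]].
Insert 2: 2 bumps 3 from row 1; 3 bumps 5 from row 2; 5 bumps 9 from row 3; 9 starts row 4. P = [[1, 2, 4, 6, 7, 8], [3], [5], [9]].

So P = [[1, 2, 4, 6, 7, 8], [3], [5], [9]].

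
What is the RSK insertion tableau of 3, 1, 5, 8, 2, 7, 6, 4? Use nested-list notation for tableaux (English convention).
Insert 3: appended to row 1. P = [[3]].
Insert 1: 1 bumps 3 from row 1; 3 starts row 2. P = [[1], [3]].
Insert 5: appended to row 1. P = [[1, 5], [3]].
Insert 8: appended to row 1. P = [[1, 5, 8], [3]].
Insert 2: 2 bumps 5 from row 1; 5 appends to row 2. P = [[1, 2, 8], [3, 5]].
Insert 7: 7 bumps 8 from row 1; 8 appends to row 2. P = [[1, 2, 7], [3, 5, 8]].
Insert 6: 6 bumps 7 from row 1; 7 bumps 8 from row 2; 8 starts row 3. P = [[1, 2, 6], [3, 5, 7], [8]].
Insert 4: 4 bumps 6 from row 1; 6 bumps 7 from row 2; 7 bumps 8 from row 3; 8 starts row 4. P = [[1, 2, 4], [3, 5, 6], [7], [8]].

So P = [[1, 2, 4], [3, 5, 6], [7], [8]].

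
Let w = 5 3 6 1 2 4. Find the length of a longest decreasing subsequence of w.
3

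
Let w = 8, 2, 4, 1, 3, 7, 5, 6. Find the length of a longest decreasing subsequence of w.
3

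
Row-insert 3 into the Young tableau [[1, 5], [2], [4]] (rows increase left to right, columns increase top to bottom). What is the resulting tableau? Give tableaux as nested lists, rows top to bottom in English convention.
[[1, 3], [2, 5], [4]]

In row 1, 3 replaces 5 (the leftmost entry greater than 3); 5 is bumped to row 2. 5 is appended to row 2. The new tableau is [[1, 3], [2, 5], [4]].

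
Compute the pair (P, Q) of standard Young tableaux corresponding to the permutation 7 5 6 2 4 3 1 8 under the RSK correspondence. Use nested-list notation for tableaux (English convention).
P = [[1, 3, 8], [2, 6], [4], [5], [7]], Q = [[1, 3, 8], [2, 5], [4], [6], [7]]

Insert each entry of the permutation into P by Schensted row insertion, recording in Q the position of each new cell.

Insert 7: appended to row 1. P = [[7]], Q = [[1]].
Insert 5: 5 bumps 7 from row 1; 7 starts row 2. P = [[5], [7]], Q = [[1], [2]].
Insert 6: appended to row 1. P = [[5, 6], [7]], Q = [[1, 3], [2]].
Insert 2: 2 bumps 5 from row 1; 5 bumps 7 from row 2; 7 starts row 3. P = [[2, 6], [5], [7]], Q = [[1, 3], [2], [4]].
Insert 4: 4 bumps 6 from row 1; 6 appends to row 2. P = [[2, 4], [5, 6], [7]], Q = [[1, 3], [2, 5], [4]].
Insert 3: 3 bumps 4 from row 1; 4 bumps 5 from row 2; 5 bumps 7 from row 3; 7 starts row 4. P = [[2, 3], [4, 6], [5], [7]], Q = [[1, 3], [2, 5], [4], [6]].
Insert 1: 1 bumps 2 from row 1; 2 bumps 4 from row 2; 4 bumps 5 from row 3; 5 bumps 7 from row 4; 7 starts row 5. P = [[1, 3], [2, 6], [4], [5], [7]], Q = [[1, 3], [2, 5], [4], [6], [7]].
Insert 8: appended to row 1. P = [[1, 3, 8], [2, 6], [4], [5], [7]], Q = [[1, 3, 8], [2, 5], [4], [6], [7]].

So P = [[1, 3, 8], [2, 6], [4], [5], [7]], Q = [[1, 3, 8], [2, 5], [4], [6], [7]].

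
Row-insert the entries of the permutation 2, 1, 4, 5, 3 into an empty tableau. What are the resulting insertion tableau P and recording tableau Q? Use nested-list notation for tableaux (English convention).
Insert each entry of the permutation into P by Schensted row insertion, recording in Q the position of each new cell.

Insert 2: appended to row 1. P = [[2]].
Insert 1: 1 bumps 2 from row 1; 2 starts row 2. P = [[1], [2]].
Insert 4: appended to row 1. P = [[1, 4], [2]].
Insert 5: appended to row 1. P = [[1, 4, 5], [2]].
Insert 3: 3 bumps 4 from row 1; 4 appends to row 2. P = [[1, 3, 5], [2, 4]].

So P = [[1, 3, 5], [2, 4]], Q = [[1, 3, 4], [2, 5]].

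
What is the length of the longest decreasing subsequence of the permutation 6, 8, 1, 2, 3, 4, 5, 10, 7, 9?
2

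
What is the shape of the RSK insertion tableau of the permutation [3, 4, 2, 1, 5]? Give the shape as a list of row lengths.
[3, 1, 1]

Row-insert each entry into an empty tableau.

After inserting 3: P = [[3]].
After inserting 4: P = [[3, 4]].
After inserting 2: P = [[2, 4], [3]].
After inserting 1: P = [[1, 4], [2], [3]].
After inserting 5: P = [[1, 4, 5], [2], [3]].

The final insertion tableau P = [[1, 4, 5], [2], [3]] has shape [3, 1, 1].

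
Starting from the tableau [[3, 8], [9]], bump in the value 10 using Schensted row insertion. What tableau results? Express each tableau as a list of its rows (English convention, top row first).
[[3, 8, 10], [9]]

10 is larger than every entry of row 1, so it is appended to row 1. The new tableau is [[3, 8, 10], [9]].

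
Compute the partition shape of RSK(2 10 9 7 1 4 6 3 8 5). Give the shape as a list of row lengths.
[4, 3, 1, 1, 1]

Row-insert each entry into an empty tableau.

After inserting 2: P = [[2]].
After inserting 10: P = [[2, 10]].
After inserting 9: P = [[2, 9], [10]].
After inserting 7: P = [[2, 7], [9], [10]].
After inserting 1: P = [[1, 7], [2], [9], [10]].
After inserting 4: P = [[1, 4], [2, 7], [9], [10]].
After inserting 6: P = [[1, 4, 6], [2, 7], [9], [10]].
After inserting 3: P = [[1, 3, 6], [2, 4], [7], [9], [10]].
After inserting 8: P = [[1, 3, 6, 8], [2, 4], [7], [9], [10]].
After inserting 5: P = [[1, 3, 5, 8], [2, 4, 6], [7], [9], [10]].

The final insertion tableau P = [[1, 3, 5, 8], [2, 4, 6], [7], [9], [10]] has shape [4, 3, 1, 1, 1].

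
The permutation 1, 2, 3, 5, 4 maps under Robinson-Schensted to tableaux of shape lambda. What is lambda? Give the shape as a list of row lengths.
[4, 1]

Row-insert each entry into an empty tableau.

After inserting 1: P = [[1]].
After inserting 2: P = [[1, 2]].
After inserting 3: P = [[1, 2, 3]].
After inserting 5: P = [[1, 2, 3, 5]].
After inserting 4: P = [[1, 2, 3, 4], [5]].

The final insertion tableau P = [[1, 2, 3, 4], [5]] has shape [4, 1].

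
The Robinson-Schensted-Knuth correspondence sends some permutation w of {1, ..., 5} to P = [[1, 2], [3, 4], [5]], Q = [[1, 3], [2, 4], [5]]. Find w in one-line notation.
Reverse the RSK construction: for i from n down to 1, find the cell of Q containing i, remove the entry at that cell from P, and reverse-bump it up through P; the value ejected from row 1 is w(i).

Step i=5: Q has 5 at row 3, column 1; remove 5 from row 3 of P and reverse-bump: 5 enters row 2 and ejects 4; 4 enters row 1 and ejects 2. So w(5) = 2. P is now [[1, 4], [3, 5]].
Step i=4: Q has 4 at row 2, column 2; remove 5 from row 2 of P and reverse-bump: 5 enters row 1 and ejects 4. So w(4) = 4. P is now [[1, 5], [3]].
Step i=3: Q has 3 at row 1, column 2; remove that cell from P, ejecting 5. So w(3) = 5. P is now [[1], [3]].
Step i=2: Q has 2 at row 2, column 1; remove 3 from row 2 of P and reverse-bump: 3 enters row 1 and ejects 1. So w(2) = 1. P is now [[3]].
Step i=1: Q has 1 at row 1, column 1; remove that cell from P, ejecting 3. So w(1) = 3. P is now [].

So w = 3 1 5 4 2.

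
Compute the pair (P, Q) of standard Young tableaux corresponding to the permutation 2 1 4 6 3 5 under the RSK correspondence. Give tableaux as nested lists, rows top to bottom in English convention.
Insert each entry of the permutation into P by Schensted row insertion, recording in Q the position of each new cell.

Insert 2: appended to row 1. P = [[2]], Q = [[1]].
Insert 1: 1 bumps 2 from row 1; 2 starts row 2. P = [[1], [2]], Q = [[1], [2]].
Insert 4: appended to row 1. P = [[1, 4], [2]], Q = [[1, 3], [2]].
Insert 6: appended to row 1. P = [[1, 4, 6], [2]], Q = [[1, 3, 4], [2]].
Insert 3: 3 bumps 4 from row 1; 4 appends to row 2. P = [[1, 3, 6], [2, 4]], Q = [[1, 3, 4], [2, 5]].
Insert 5: 5 bumps 6 from row 1; 6 appends to row 2. P = [[1, 3, 5], [2, 4, 6]], Q = [[1, 3, 4], [2, 5, 6]].

So P = [[1, 3, 5], [2, 4, 6]], Q = [[1, 3, 4], [2, 5, 6]].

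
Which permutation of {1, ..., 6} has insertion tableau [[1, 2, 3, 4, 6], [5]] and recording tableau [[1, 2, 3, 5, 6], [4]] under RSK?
Reverse the RSK construction: for i from n down to 1, find the cell of Q containing i, remove the entry at that cell from P, and reverse-bump it up through P; the value ejected from row 1 is w(i).

Step i=6: Q has 6 at row 1, column 5; remove that cell from P, ejecting 6. So w(6) = 6. P is now [[1, 2, 3, 4], [5]].
Step i=5: Q has 5 at row 1, column 4; remove that cell from P, ejecting 4. So w(5) = 4. P is now [[1, 2, 3], [5]].
Step i=4: Q has 4 at row 2, column 1; remove 5 from row 2 of P and reverse-bump: 5 enters row 1 and ejects 3. So w(4) = 3. P is now [[1, 2, 5]].
Step i=3: Q has 3 at row 1, column 3; remove that cell from P, ejecting 5. So w(3) = 5. P is now [[1, 2]].
Step i=2: Q has 2 at row 1, column 2; remove that cell from P, ejecting 2. So w(2) = 2. P is now [[1]].
Step i=1: Q has 1 at row 1, column 1; remove that cell from P, ejecting 1. So w(1) = 1. P is now [].

So w = 1 2 5 3 4 6.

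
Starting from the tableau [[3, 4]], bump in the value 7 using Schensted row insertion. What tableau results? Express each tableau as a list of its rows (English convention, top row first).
7 is larger than every entry of row 1, so it is appended to row 1. The new tableau is [[3, 4, 7]].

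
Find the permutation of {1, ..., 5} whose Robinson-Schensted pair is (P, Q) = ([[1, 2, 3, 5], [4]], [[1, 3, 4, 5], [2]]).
Reverse the RSK construction: for i from n down to 1, find the cell of Q containing i, remove the entry at that cell from P, and reverse-bump it up through P; the value ejected from row 1 is w(i).

Step i=5: Q has 5 at row 1, column 4; remove that cell from P, ejecting 5. So w(5) = 5. P is now [[1, 2, 3], [4]].
Step i=4: Q has 4 at row 1, column 3; remove that cell from P, ejecting 3. So w(4) = 3. P is now [[1, 2], [4]].
Step i=3: Q has 3 at row 1, column 2; remove that cell from P, ejecting 2. So w(3) = 2. P is now [[1], [4]].
Step i=2: Q has 2 at row 2, column 1; remove 4 from row 2 of P and reverse-bump: 4 enters row 1 and ejects 1. So w(2) = 1. P is now [[4]].
Step i=1: Q has 1 at row 1, column 1; remove that cell from P, ejecting 4. So w(1) = 4. P is now [].

So w = 4 1 2 3 5.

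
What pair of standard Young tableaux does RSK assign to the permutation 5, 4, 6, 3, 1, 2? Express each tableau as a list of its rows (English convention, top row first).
Insert each entry of the permutation into P by Schensted row insertion, recording in Q the position of each new cell.

After inserting 5: P = [[5]].
After inserting 4: P = [[4], [5]].
After inserting 6: P = [[4, 6], [5]].
After inserting 3: P = [[3, 6], [4], [5]].
After inserting 1: P = [[1, 6], [3], [4], [5]].
After inserting 2: P = [[1, 2], [3, 6], [4], [5]].

So P = [[1, 2], [3, 6], [4], [5]], Q = [[1, 3], [2, 6], [4], [5]].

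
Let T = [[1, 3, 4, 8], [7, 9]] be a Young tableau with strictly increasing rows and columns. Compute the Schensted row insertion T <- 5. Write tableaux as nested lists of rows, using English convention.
In row 1, 5 replaces 8 (the leftmost entry greater than 5); 8 is bumped to row 2. In row 2, 8 replaces 9 (the leftmost entry greater than 8); 9 is bumped to row 3. 9 starts a new row 3. The new tableau is [[1, 3, 4, 5], [7, 8], [9]].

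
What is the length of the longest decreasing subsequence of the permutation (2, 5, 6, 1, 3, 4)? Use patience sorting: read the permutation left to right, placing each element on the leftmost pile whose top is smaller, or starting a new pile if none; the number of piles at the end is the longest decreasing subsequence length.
2: new pile. tops = [2]
5: onto pile 1 (replacing 2). tops = [5]
6: onto pile 1 (replacing 5). tops = [6]
1: new pile. tops = [6, 1]
3: onto pile 2 (replacing 1). tops = [6, 3]
4: onto pile 2 (replacing 3). tops = [6, 4]

2 piles, so the longest decreasing subsequence has length 2.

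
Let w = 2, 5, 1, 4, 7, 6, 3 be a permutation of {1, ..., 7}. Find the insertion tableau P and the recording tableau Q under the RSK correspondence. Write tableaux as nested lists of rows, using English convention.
Insert each entry of the permutation into P by Schensted row insertion, recording in Q the position of each new cell.

Insert 2: appended to row 1. P = [[2]].
Insert 5: appended to row 1. P = [[2, 5]].
Insert 1: 1 bumps 2 from row 1; 2 starts row 2. P = [[1, 5], [2]].
Insert 4: 4 bumps 5 from row 1; 5 appends to row 2. P = [[1, 4], [2, 5]].
Insert 7: appended to row 1. P = [[1, 4, 7], [2, 5]].
Insert 6: 6 bumps 7 from row 1; 7 appends to row 2. P = [[1, 4, 6], [2, 5, 7]].
Insert 3: 3 bumps 4 from row 1; 4 bumps 5 from row 2; 5 starts row 3. P = [[1, 3, 6], [2, 4, 7], [5]].

So P = [[1, 3, 6], [2, 4, 7], [5]], Q = [[1, 2, 5], [3, 4, 6], [7]].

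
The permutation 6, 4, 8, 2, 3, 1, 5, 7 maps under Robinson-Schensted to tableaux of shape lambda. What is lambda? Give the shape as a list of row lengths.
[4, 2, 1, 1]

Row-insert each entry into an empty tableau.

After inserting 6: P = [[6]].
After inserting 4: P = [[4], [6]].
After inserting 8: P = [[4, 8], [6]].
After inserting 2: P = [[2, 8], [4], [6]].
After inserting 3: P = [[2, 3], [4, 8], [6]].
After inserting 1: P = [[1, 3], [2, 8], [4], [6]].
After inserting 5: P = [[1, 3, 5], [2, 8], [4], [6]].
After inserting 7: P = [[1, 3, 5, 7], [2, 8], [4], [6]].

The final insertion tableau P = [[1, 3, 5, 7], [2, 8], [4], [6]] has shape [4, 2, 1, 1].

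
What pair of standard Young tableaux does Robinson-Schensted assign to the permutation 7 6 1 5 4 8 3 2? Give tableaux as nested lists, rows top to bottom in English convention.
P = [[1, 2, 8], [3], [4], [5], [6], [7]], Q = [[1, 4, 6], [2], [3], [5], [7], [8]]

Insert each entry of the permutation into P by Schensted row insertion, recording in Q the position of each new cell.

After inserting 7: P = [[7]].
After inserting 6: P = [[6], [7]].
After inserting 1: P = [[1], [6], [7]].
After inserting 5: P = [[1, 5], [6], [7]].
After inserting 4: P = [[1, 4], [5], [6], [7]].
After inserting 8: P = [[1, 4, 8], [5], [6], [7]].
After inserting 3: P = [[1, 3, 8], [4], [5], [6], [7]].
After inserting 2: P = [[1, 2, 8], [3], [4], [5], [6], [7]].

So P = [[1, 2, 8], [3], [4], [5], [6], [7]], Q = [[1, 4, 6], [2], [3], [5], [7], [8]].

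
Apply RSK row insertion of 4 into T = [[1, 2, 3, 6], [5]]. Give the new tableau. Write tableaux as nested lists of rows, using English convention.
[[1, 2, 3, 4], [5, 6]]

In row 1, 4 replaces 6 (the leftmost entry greater than 4); 6 is bumped to row 2. 6 is appended to row 2. The new tableau is [[1, 2, 3, 4], [5, 6]].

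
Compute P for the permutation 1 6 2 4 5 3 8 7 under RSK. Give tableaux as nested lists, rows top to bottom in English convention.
Insert 1: appended to row 1. P = [[1]].
Insert 6: appended to row 1. P = [[1, 6]].
Insert 2: 2 bumps 6 from row 1; 6 starts row 2. P = [[1, 2], [6]].
Insert 4: appended to row 1. P = [[1, 2, 4], [6]].
Insert 5: appended to row 1. P = [[1, 2, 4, 5], [6]].
Insert 3: 3 bumps 4 from row 1; 4 bumps 6 from row 2; 6 starts row 3. P = [[1, 2, 3, 5], [4], [6]].
Insert 8: appended to row 1. P = [[1, 2, 3, 5, 8], [4], [6]].
Insert 7: 7 bumps 8 from row 1; 8 appends to row 2. P = [[1, 2, 3, 5, 7], [4, 8], [6]].

So P = [[1, 2, 3, 5, 7], [4, 8], [6]].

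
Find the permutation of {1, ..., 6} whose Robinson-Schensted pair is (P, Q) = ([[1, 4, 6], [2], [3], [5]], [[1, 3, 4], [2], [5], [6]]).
5 3 4 6 2 1

Reverse the RSK construction: for i from n down to 1, find the cell of Q containing i, remove the entry at that cell from P, and reverse-bump it up through P; the value ejected from row 1 is w(i).

Step i=6: Q has 6 at row 4, column 1; remove 5 from row 4 of P and reverse-bump: 5 enters row 3 and ejects 3; 3 enters row 2 and ejects 2; 2 enters row 1 and ejects 1. So w(6) = 1. P is now [[2, 4, 6], [3], [5]].
Step i=5: Q has 5 at row 3, column 1; remove 5 from row 3 of P and reverse-bump: 5 enters row 2 and ejects 3; 3 enters row 1 and ejects 2. So w(5) = 2. P is now [[3, 4, 6], [5]].
Step i=4: Q has 4 at row 1, column 3; remove that cell from P, ejecting 6. So w(4) = 6. P is now [[3, 4], [5]].
Step i=3: Q has 3 at row 1, column 2; remove that cell from P, ejecting 4. So w(3) = 4. P is now [[3], [5]].
Step i=2: Q has 2 at row 2, column 1; remove 5 from row 2 of P and reverse-bump: 5 enters row 1 and ejects 3. So w(2) = 3. P is now [[5]].
Step i=1: Q has 1 at row 1, column 1; remove that cell from P, ejecting 5. So w(1) = 5. P is now [].

So w = 5 3 4 6 2 1.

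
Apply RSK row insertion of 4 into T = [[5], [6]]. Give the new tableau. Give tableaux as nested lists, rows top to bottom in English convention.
In row 1, 4 replaces 5 (the leftmost entry greater than 4); 5 is bumped to row 2. In row 2, 5 replaces 6 (the leftmost entry greater than 5); 6 is bumped to row 3. 6 starts a new row 3. The new tableau is [[4], [5], [6]].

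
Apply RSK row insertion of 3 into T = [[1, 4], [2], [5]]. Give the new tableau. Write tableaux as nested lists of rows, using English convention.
[[1, 3], [2, 4], [5]]

In row 1, 3 replaces 4 (the leftmost entry greater than 3); 4 is bumped to row 2. 4 is appended to row 2. The new tableau is [[1, 3], [2, 4], [5]].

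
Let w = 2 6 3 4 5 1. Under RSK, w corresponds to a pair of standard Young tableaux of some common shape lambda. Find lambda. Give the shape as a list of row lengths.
Row-insert each entry into an empty tableau.

After inserting 2: P = [[2]].
After inserting 6: P = [[2, 6]].
After inserting 3: P = [[2, 3], [6]].
After inserting 4: P = [[2, 3, 4], [6]].
After inserting 5: P = [[2, 3, 4, 5], [6]].
After inserting 1: P = [[1, 3, 4, 5], [2], [6]].

The final insertion tableau P = [[1, 3, 4, 5], [2], [6]] has shape [4, 1, 1].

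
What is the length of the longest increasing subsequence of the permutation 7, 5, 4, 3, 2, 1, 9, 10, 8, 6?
3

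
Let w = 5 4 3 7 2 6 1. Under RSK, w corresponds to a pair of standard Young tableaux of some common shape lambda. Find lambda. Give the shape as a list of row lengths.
RSK row insertion gives P = [[1, 6], [2, 7], [3], [4], [5]], which has shape [2, 2, 1, 1, 1].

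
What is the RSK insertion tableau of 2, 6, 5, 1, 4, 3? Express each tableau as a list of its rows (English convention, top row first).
Insert 2: appended to row 1. P = [[2]].
Insert 6: appended to row 1. P = [[2, 6]].
Insert 5: 5 bumps 6 from row 1; 6 starts row 2. P = [[2, 5], [6]].
Insert 1: 1 bumps 2 from row 1; 2 bumps 6 from row 2; 6 starts row 3. P = [[1, 5], [2], [6]].
Insert 4: 4 bumps 5 from row 1; 5 appends to row 2. P = [[1, 4], [2, 5], [6]].
Insert 3: 3 bumps 4 from row 1; 4 bumps 5 from row 2; 5 bumps 6 from row 3; 6 starts row 4. P = [[1, 3], [2, 4], [5], [6]].

So P = [[1, 3], [2, 4], [5], [6]].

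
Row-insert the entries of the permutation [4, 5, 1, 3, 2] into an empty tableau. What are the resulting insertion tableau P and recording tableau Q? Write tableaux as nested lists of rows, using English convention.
P = [[1, 2], [3, 5], [4]], Q = [[1, 2], [3, 4], [5]]

Insert each entry of the permutation into P by Schensted row insertion, recording in Q the position of each new cell.

Insert 4: appended to row 1. P = [[4]], Q = [[1]].
Insert 5: appended to row 1. P = [[4, 5]], Q = [[1, 2]].
Insert 1: 1 bumps 4 from row 1; 4 starts row 2. P = [[1, 5], [4]], Q = [[1, 2], [3]].
Insert 3: 3 bumps 5 from row 1; 5 appends to row 2. P = [[1, 3], [4, 5]], Q = [[1, 2], [3, 4]].
Insert 2: 2 bumps 3 from row 1; 3 bumps 4 from row 2; 4 starts row 3. P = [[1, 2], [3, 5], [4]], Q = [[1, 2], [3, 4], [5]].

So P = [[1, 2], [3, 5], [4]], Q = [[1, 2], [3, 4], [5]].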